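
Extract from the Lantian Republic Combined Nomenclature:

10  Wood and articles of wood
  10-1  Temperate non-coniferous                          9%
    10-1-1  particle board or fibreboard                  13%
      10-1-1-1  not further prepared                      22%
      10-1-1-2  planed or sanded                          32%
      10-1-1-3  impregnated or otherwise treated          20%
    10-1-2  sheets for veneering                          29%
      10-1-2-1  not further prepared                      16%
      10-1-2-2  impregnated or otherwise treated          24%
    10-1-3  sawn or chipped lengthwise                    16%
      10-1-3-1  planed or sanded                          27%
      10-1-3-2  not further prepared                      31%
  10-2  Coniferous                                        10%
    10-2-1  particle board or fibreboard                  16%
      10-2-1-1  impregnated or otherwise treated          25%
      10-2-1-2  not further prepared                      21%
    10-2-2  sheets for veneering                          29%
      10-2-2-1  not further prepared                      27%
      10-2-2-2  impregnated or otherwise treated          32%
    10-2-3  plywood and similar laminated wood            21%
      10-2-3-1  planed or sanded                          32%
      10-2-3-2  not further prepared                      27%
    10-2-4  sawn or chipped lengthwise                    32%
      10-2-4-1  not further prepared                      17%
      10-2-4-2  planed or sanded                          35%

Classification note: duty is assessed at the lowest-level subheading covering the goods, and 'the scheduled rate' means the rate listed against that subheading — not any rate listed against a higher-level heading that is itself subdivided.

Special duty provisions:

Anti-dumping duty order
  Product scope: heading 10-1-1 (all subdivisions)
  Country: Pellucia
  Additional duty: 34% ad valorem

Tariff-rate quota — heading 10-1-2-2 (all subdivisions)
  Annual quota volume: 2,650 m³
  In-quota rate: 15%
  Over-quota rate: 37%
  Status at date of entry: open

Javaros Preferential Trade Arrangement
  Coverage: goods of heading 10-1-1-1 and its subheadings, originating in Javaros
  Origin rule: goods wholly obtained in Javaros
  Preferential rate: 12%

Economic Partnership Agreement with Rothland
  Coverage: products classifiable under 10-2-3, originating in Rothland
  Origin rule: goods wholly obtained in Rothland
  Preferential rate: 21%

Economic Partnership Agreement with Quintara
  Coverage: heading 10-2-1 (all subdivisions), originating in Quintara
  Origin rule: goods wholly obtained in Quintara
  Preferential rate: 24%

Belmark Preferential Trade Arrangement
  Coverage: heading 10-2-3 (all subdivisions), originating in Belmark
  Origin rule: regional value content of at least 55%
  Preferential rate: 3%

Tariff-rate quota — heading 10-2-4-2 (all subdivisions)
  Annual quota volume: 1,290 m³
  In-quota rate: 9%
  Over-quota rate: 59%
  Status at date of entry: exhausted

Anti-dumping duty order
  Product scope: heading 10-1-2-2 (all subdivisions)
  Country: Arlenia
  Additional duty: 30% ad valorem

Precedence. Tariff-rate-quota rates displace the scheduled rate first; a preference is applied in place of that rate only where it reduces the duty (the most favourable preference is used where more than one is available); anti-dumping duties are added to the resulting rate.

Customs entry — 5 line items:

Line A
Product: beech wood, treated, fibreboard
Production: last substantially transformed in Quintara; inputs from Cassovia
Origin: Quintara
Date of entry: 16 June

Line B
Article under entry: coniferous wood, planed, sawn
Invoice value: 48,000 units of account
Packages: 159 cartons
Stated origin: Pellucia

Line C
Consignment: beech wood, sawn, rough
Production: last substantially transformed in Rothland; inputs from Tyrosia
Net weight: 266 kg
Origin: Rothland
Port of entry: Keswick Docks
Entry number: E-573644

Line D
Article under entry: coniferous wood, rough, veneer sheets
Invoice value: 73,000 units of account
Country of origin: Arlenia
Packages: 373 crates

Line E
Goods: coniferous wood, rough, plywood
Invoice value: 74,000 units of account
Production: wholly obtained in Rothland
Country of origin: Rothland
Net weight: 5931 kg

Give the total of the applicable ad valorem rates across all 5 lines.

Line A: beech → 10-1; fibreboard → 10-1-1; treated → 10-1-1-3. Scheduled 20%. Quintara agreement on 10-2-1: 10-1-1-3 not covered. → 20%.
Line B: coniferous → 10-2; sawn → 10-2-4; planed → 10-2-4-2. Scheduled 35%. quota on 10-2-4-2 exhausted → over-quota 59%. → 59%.
Line C: beech → 10-1; sawn → 10-1-3; rough → 10-1-3-2. Scheduled 31%. Rothland agreement on 10-2-3: 10-1-3-2 not covered. → 31%.
Line D: coniferous → 10-2; veneer sheets → 10-2-2; rough → 10-2-2-1. Scheduled 27%. No special measure applies. → 27%.
Line E: coniferous → 10-2; plywood → 10-2-3; rough → 10-2-3-2. Scheduled 27%. Rothland agreement on 10-2-3: wholly obtained → 21% available; preferential 21%. → 21%.
Sum: 20% + 59% + 31% + 27% + 21% = 158%.

158%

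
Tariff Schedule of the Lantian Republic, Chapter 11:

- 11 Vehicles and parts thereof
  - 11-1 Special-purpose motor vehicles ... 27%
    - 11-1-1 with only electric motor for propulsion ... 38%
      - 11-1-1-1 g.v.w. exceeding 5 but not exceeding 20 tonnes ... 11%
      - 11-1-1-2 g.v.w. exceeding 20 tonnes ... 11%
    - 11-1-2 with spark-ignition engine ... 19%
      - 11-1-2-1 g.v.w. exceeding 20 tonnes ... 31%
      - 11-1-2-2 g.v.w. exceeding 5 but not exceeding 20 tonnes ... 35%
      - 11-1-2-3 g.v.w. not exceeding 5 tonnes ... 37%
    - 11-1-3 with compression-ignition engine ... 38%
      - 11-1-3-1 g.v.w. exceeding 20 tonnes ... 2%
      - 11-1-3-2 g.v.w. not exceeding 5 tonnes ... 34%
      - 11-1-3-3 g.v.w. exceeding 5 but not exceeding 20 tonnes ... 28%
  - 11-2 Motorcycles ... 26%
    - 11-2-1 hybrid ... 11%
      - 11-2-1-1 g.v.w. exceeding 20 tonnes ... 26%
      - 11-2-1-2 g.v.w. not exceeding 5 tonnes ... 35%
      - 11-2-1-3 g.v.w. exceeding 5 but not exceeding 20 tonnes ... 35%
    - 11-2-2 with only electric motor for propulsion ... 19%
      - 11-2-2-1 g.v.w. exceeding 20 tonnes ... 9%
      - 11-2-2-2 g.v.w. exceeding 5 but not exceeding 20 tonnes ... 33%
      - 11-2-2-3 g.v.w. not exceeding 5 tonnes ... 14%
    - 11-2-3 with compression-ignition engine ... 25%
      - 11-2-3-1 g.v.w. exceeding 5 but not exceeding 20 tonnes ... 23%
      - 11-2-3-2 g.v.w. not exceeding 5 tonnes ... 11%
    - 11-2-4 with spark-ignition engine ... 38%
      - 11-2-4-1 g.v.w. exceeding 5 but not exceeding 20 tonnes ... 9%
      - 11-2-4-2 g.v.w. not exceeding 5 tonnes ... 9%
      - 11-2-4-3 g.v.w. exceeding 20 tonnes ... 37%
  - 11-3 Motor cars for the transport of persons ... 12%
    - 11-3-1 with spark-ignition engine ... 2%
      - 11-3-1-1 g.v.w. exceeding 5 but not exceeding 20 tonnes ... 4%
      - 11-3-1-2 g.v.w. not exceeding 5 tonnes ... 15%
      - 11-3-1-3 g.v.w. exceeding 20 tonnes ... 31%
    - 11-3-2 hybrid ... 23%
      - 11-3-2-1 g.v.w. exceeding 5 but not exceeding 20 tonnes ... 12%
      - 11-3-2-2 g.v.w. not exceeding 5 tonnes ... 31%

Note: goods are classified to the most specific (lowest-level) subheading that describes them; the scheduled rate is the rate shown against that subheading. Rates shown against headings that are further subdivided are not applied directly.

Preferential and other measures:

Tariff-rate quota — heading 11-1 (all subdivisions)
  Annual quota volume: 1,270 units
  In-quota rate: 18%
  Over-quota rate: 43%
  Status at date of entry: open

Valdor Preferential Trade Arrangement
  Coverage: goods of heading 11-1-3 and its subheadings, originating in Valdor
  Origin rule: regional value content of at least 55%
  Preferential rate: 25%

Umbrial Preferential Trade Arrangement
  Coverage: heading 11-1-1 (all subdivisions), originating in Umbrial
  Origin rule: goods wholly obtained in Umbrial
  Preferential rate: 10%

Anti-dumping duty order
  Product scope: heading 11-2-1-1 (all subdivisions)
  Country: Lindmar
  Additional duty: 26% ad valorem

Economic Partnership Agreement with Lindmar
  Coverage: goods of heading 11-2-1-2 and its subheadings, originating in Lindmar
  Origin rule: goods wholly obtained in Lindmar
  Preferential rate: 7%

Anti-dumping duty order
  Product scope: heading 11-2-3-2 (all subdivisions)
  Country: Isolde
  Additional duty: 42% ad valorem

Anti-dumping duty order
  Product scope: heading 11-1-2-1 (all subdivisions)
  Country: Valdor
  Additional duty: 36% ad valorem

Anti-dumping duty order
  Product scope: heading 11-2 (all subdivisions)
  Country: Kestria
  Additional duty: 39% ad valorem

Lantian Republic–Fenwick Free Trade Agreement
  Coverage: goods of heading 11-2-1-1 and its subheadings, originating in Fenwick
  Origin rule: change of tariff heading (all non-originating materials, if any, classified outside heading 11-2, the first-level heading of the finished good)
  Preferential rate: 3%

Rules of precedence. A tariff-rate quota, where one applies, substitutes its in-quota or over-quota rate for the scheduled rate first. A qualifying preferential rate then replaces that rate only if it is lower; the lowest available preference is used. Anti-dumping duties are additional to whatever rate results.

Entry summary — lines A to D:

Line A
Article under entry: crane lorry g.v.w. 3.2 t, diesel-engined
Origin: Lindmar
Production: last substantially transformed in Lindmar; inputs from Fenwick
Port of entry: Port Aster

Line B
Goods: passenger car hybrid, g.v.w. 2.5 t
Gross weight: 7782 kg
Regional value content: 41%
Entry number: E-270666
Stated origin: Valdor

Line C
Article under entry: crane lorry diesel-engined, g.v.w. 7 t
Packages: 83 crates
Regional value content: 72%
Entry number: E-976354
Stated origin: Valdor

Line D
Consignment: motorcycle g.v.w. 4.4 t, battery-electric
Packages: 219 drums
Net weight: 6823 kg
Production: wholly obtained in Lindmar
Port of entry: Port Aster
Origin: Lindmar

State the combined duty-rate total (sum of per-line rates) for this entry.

Line A: crane lorry → 11-1; diesel-engined → 11-1-3; g.v.w. 3.2 t → 11-1-3-2. Scheduled 34%. quota on 11-1 open → in-quota 18%; Lindmar agreement on 11-2-1-2: 11-1-3-2 not covered. → 18%.
Line B: passenger car → 11-3; hybrid → 11-3-2; g.v.w. 2.5 t → 11-3-2-2. Scheduled 31%. Valdor agreement on 11-1-3: 11-3-2-2 not covered. → 31%.
Line C: crane lorry → 11-1; diesel-engined → 11-1-3; g.v.w. 7 t → 11-1-3-3. Scheduled 28%. quota on 11-1 open → in-quota 18%; Valdor agreement on 11-1-3: RVC ≥ 55% → 25% available; preference 25% not lower than 18% → no reduction. → 18%.
Line D: motorcycle → 11-2; battery-electric → 11-2-2; g.v.w. 4.4 t → 11-2-2-3. Scheduled 14%. Lindmar agreement on 11-2-1-2: 11-2-2-3 not covered. → 14%.
Sum: 18% + 31% + 18% + 14% = 81%.

81%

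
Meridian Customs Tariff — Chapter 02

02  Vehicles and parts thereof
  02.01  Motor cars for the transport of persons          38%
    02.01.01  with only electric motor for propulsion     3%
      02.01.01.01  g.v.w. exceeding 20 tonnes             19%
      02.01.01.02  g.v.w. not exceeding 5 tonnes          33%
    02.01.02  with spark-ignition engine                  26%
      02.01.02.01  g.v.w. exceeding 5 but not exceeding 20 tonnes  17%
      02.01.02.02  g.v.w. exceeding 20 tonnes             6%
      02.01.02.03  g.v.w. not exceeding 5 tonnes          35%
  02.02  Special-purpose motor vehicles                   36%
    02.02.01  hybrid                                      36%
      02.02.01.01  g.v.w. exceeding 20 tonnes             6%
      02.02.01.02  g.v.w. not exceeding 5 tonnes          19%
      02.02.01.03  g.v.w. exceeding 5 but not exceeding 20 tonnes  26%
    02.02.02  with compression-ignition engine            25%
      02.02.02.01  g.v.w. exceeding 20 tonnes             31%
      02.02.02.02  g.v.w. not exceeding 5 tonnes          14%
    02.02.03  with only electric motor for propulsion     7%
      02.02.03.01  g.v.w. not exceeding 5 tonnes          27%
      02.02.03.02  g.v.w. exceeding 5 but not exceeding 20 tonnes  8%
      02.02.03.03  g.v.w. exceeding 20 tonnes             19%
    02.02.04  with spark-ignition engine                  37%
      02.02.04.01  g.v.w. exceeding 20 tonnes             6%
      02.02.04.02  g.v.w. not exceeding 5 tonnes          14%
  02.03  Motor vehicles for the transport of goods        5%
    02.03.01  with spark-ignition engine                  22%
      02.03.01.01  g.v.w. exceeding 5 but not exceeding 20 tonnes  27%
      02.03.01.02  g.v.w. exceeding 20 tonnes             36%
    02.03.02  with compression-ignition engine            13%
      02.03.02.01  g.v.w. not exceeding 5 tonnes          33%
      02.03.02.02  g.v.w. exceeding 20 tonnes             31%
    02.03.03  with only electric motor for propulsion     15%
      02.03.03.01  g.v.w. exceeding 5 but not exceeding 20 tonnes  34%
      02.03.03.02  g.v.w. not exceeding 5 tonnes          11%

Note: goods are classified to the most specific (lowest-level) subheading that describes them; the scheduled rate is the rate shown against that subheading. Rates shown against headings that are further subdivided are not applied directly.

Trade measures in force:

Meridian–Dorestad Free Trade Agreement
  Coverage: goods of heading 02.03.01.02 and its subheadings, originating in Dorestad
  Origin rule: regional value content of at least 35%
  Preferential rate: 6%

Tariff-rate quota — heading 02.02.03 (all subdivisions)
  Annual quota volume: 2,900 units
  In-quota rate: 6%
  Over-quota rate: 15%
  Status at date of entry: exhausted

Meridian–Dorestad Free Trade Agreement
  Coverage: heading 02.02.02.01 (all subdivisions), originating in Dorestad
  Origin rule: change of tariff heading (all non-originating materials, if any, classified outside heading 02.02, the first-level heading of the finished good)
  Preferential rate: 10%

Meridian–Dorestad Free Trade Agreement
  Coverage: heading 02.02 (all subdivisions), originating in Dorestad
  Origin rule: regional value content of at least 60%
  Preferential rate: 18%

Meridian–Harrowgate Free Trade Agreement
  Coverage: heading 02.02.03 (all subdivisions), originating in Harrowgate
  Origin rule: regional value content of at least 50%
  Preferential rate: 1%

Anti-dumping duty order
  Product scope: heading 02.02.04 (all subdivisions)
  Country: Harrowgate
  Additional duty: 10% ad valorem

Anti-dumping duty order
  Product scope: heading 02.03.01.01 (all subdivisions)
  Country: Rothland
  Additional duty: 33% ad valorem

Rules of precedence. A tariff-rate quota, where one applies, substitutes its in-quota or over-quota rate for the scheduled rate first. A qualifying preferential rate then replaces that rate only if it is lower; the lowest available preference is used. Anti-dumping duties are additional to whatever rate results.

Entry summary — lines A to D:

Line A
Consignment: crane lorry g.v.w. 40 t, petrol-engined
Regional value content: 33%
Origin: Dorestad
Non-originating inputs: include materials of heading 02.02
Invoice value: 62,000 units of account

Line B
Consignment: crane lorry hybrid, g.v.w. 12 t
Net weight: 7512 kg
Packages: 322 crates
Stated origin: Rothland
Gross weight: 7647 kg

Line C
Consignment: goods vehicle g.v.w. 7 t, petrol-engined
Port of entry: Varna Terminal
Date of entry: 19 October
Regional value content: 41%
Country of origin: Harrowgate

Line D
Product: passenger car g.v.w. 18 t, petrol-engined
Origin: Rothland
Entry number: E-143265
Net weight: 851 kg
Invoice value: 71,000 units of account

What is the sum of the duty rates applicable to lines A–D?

76%

Line A: crane lorry → 02.02; petrol-engined → 02.02.04; g.v.w. 40 t → 02.02.04.01. Scheduled 6%. Dorestad agreement on 02.03.01.02: 02.02.04.01 not covered; Dorestad agreement on 02.02.02.01: 02.02.04.01 not covered; Dorestad agreement on 02.02: RVC < 60%. → 6%.
Line B: crane lorry → 02.02; hybrid → 02.02.01; g.v.w. 12 t → 02.02.01.03. Scheduled 26%. No special measure applies. → 26%.
Line C: goods vehicle → 02.03; petrol-engined → 02.03.01; g.v.w. 7 t → 02.03.01.01. Scheduled 27%. Harrowgate agreement on 02.02.03: 02.03.01.01 not covered. → 27%.
Line D: passenger car → 02.01; petrol-engined → 02.01.02; g.v.w. 18 t → 02.01.02.01. Scheduled 17%. No special measure applies. → 17%.
Sum: 6% + 26% + 27% + 17% = 76%.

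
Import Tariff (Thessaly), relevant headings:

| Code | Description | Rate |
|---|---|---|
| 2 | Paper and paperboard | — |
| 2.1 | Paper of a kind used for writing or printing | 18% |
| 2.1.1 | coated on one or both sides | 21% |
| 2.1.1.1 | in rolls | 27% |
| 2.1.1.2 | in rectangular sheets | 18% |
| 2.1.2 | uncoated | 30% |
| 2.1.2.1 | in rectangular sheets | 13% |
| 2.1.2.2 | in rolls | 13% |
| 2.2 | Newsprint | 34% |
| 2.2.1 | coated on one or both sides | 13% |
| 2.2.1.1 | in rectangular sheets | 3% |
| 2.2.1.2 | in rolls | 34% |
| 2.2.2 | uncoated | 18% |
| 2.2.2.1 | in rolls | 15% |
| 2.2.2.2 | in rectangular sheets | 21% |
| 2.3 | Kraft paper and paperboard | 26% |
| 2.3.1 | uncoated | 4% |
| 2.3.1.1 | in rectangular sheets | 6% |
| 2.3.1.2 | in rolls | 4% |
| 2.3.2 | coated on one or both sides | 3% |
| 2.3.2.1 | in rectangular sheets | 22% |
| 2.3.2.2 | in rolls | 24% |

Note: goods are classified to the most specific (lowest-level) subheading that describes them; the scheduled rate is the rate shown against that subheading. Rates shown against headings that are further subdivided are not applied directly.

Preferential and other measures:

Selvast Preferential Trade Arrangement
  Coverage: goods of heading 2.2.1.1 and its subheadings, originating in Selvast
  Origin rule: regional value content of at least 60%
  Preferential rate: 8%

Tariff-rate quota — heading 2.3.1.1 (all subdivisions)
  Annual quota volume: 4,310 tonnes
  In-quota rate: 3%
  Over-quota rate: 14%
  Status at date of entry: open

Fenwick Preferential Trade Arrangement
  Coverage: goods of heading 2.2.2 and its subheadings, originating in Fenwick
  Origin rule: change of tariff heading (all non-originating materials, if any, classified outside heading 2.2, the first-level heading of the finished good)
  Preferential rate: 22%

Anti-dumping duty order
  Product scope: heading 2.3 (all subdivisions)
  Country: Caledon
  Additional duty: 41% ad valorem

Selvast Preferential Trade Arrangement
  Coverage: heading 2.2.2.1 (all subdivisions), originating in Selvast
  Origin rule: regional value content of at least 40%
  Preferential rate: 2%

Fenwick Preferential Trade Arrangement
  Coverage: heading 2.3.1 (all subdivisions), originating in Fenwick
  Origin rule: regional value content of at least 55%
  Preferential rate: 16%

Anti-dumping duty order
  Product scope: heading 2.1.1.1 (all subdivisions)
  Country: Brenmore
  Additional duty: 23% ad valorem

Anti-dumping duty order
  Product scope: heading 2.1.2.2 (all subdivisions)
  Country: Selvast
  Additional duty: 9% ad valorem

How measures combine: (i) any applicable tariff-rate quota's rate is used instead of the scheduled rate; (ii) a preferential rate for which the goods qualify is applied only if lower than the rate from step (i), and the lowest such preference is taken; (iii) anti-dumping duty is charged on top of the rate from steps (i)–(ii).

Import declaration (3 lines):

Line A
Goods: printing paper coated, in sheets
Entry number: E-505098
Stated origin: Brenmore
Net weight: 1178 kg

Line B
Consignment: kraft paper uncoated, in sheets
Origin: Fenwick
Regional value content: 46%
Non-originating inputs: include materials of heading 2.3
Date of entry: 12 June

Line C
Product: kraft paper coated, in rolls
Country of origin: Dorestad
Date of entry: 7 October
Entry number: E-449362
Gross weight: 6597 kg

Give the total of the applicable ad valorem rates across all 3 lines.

45%

Line A: printing paper → 2.1; coated → 2.1.1; in sheets → 2.1.1.2. Scheduled 18%. No special measure applies. → 18%.
Line B: kraft paper → 2.3; uncoated → 2.3.1; in sheets → 2.3.1.1. Scheduled 6%. quota on 2.3.1.1 open → in-quota 3%; Fenwick agreement on 2.2.2: 2.3.1.1 not covered; Fenwick agreement on 2.3.1: RVC < 55%. → 3%.
Line C: kraft paper → 2.3; coated → 2.3.2; in rolls → 2.3.2.2. Scheduled 24%. No special measure applies. → 24%.
Sum: 18% + 3% + 24% = 45%.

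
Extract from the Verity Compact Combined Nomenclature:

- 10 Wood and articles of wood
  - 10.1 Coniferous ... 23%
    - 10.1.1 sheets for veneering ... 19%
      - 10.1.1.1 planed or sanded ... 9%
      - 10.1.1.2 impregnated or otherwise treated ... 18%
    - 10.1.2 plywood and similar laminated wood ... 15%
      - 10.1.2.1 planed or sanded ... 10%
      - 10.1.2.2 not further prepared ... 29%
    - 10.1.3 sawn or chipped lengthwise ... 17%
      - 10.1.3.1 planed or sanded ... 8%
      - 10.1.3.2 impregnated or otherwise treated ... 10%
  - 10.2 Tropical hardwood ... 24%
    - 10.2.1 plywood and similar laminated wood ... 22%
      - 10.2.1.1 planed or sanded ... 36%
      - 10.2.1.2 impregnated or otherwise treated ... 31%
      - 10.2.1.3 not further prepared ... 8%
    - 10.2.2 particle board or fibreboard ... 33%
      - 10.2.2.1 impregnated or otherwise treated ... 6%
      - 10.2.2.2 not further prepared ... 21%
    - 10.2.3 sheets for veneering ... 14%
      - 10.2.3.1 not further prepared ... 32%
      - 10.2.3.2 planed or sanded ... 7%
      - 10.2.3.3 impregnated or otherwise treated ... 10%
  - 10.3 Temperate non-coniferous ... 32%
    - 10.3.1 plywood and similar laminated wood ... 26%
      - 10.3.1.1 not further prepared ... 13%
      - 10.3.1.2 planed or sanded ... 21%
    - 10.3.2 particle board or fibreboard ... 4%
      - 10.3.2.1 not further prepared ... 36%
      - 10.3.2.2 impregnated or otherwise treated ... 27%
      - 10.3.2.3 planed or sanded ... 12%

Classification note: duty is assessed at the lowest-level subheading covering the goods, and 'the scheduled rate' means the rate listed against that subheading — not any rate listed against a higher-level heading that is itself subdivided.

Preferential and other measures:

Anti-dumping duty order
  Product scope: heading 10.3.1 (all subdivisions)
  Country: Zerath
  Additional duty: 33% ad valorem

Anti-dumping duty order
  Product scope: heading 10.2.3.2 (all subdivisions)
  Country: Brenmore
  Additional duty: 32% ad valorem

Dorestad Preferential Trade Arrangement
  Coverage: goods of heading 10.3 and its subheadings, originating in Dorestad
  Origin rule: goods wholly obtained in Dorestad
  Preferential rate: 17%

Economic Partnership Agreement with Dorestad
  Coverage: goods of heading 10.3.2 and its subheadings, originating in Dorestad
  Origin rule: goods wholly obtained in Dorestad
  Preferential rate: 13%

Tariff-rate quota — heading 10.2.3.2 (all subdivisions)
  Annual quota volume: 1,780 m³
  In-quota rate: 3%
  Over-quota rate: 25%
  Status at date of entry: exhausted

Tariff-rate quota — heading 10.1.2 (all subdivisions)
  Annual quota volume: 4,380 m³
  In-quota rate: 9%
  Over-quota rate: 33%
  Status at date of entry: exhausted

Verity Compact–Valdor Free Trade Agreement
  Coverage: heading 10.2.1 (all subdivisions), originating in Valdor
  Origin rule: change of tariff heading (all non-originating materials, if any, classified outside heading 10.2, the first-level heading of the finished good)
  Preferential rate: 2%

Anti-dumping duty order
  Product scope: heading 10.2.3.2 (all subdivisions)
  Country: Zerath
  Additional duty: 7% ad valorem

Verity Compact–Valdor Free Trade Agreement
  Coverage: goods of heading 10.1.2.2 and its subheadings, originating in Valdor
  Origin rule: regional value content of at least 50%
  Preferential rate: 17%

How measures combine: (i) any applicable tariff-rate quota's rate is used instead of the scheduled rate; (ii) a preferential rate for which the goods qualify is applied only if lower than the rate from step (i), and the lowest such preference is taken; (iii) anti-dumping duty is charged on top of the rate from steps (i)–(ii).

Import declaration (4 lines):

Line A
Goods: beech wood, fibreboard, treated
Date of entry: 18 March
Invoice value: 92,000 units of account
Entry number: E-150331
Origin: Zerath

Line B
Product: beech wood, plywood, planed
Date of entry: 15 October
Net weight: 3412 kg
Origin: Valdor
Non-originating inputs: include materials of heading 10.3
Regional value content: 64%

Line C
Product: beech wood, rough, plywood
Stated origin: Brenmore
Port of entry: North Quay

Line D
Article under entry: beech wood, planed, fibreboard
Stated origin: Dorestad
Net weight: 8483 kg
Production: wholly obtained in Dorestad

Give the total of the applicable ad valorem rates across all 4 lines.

Line A: beech → 10.3; fibreboard → 10.3.2; treated → 10.3.2.2. Scheduled 27%. No special measure applies. → 27%.
Line B: beech → 10.3; plywood → 10.3.1; planed → 10.3.1.2. Scheduled 21%. Valdor agreement on 10.2.1: 10.3.1.2 not covered; Valdor agreement on 10.1.2.2: 10.3.1.2 not covered. → 21%.
Line C: beech → 10.3; plywood → 10.3.1; rough → 10.3.1.1. Scheduled 13%. No special measure applies. → 13%.
Line D: beech → 10.3; fibreboard → 10.3.2; planed → 10.3.2.3. Scheduled 12%. Dorestad agreement on 10.3: wholly obtained → 17% available; Dorestad agreement on 10.3.2: wholly obtained → 13% available; preference 13% not lower than 12% → no reduction. → 12%.
Sum: 27% + 21% + 13% + 12% = 73%.

73%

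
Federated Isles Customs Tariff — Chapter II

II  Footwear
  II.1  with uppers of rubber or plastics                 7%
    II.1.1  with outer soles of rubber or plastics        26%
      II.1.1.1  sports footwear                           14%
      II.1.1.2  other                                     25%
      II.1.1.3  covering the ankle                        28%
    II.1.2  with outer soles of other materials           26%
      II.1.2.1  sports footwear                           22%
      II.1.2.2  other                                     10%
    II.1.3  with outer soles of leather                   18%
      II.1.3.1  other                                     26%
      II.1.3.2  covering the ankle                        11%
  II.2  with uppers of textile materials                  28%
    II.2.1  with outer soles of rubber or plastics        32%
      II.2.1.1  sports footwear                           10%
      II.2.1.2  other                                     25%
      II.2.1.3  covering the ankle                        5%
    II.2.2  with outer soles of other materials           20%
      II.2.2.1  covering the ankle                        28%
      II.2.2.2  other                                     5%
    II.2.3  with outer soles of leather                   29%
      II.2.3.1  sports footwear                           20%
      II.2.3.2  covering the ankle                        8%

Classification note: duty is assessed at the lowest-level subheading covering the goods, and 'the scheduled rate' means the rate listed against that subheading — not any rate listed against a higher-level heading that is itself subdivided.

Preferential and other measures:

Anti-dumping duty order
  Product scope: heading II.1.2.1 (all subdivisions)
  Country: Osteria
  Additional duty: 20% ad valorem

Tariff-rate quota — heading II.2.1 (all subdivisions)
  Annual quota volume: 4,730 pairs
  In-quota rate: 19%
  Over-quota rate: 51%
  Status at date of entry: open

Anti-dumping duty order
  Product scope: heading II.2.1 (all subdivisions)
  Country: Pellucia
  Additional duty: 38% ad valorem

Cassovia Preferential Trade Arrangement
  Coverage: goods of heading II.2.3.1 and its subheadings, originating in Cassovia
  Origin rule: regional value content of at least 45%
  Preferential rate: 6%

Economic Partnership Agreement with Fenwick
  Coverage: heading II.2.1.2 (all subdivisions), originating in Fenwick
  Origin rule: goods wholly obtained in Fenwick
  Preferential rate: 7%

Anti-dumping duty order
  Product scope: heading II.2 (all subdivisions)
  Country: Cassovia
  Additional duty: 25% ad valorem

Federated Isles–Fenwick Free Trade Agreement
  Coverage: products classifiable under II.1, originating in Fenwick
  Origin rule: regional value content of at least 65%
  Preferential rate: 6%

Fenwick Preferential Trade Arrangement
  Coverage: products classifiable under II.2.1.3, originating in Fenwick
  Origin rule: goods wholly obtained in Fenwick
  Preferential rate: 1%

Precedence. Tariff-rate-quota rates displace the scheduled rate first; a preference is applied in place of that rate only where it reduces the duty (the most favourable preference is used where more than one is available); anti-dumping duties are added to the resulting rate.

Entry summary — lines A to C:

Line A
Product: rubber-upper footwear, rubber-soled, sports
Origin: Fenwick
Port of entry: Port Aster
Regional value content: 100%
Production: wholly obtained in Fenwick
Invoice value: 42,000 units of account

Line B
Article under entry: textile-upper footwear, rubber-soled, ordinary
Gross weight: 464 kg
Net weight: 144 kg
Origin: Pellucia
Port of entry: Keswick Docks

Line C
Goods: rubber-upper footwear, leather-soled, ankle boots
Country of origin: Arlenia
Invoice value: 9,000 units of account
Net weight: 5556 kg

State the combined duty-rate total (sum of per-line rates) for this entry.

74%

Line A: rubber-upper → II.1; rubber-soled → II.1.1; sports → II.1.1.1. Scheduled 14%. Fenwick agreement on II.2.1.2: II.1.1.1 not covered; Fenwick agreement on II.1: RVC ≥ 65% → 6% available; Fenwick agreement on II.2.1.3: II.1.1.1 not covered; preferential 6%. → 6%.
Line B: textile-upper → II.2; rubber-soled → II.2.1; ordinary → II.2.1.2. Scheduled 25%. quota on II.2.1 open → in-quota 19%; anti-dumping (Pellucia, II.2.1): +38%; total 19% + 38% = 57%. → 57%.
Line C: rubber-upper → II.1; leather-soled → II.1.3; ankle boots → II.1.3.2. Scheduled 11%. No special measure applies. → 11%.
Sum: 6% + 57% + 11% = 74%.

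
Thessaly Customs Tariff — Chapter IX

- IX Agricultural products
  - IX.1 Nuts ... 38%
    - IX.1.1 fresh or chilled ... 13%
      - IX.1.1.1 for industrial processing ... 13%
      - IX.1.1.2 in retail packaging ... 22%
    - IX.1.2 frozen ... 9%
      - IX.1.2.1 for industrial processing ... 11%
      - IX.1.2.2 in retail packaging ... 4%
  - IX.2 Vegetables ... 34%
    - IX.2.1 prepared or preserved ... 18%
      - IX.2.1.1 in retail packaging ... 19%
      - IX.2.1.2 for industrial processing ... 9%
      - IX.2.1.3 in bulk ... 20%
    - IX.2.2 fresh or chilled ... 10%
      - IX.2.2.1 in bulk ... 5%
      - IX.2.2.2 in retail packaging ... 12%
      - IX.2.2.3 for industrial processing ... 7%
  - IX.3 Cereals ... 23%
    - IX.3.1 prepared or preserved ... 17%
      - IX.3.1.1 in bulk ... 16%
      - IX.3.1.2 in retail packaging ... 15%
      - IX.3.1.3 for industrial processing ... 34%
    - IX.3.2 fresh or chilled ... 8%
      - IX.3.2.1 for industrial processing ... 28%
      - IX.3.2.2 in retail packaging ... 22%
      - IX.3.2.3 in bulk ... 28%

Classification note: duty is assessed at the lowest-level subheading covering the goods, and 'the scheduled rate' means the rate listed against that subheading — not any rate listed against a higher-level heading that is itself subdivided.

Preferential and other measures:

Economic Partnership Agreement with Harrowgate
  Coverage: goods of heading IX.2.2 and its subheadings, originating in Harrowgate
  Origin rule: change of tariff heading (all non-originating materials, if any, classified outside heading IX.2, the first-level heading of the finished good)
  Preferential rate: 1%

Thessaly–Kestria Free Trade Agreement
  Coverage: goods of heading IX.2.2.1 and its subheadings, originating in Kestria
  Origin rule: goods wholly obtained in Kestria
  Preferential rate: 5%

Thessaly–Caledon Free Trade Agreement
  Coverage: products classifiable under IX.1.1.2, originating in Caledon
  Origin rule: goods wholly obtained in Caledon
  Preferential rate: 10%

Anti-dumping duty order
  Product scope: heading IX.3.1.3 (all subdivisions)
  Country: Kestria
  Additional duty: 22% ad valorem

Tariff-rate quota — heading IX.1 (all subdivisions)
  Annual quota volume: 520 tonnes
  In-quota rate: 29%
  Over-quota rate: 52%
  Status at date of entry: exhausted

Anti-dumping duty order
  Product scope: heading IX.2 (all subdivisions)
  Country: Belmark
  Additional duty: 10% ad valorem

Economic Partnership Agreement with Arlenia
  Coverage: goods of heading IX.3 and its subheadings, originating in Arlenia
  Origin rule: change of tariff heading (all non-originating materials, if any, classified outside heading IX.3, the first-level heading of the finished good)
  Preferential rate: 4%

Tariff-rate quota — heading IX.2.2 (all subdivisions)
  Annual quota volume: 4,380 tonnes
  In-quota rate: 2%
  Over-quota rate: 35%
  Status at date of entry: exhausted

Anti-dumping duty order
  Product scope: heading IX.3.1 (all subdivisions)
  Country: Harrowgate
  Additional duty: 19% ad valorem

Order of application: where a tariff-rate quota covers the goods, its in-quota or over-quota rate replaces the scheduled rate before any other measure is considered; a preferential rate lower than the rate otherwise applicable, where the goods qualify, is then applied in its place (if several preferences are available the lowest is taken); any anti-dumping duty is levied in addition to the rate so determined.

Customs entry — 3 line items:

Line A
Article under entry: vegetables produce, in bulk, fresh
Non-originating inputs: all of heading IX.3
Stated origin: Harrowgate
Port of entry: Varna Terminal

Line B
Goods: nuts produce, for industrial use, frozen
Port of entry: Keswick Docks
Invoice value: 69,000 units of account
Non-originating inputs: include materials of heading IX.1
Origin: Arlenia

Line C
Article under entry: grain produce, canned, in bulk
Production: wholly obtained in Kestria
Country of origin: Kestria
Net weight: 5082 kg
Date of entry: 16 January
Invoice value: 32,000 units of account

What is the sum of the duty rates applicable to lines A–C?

Line A: vegetables → IX.2; fresh → IX.2.2; in bulk → IX.2.2.1. Scheduled 5%. quota on IX.2.2 exhausted → over-quota 35%; Harrowgate agreement on IX.2.2: CTH met → 1% available; preferential 1%. → 1%.
Line B: nuts → IX.1; frozen → IX.1.2; for industrial use → IX.1.2.1. Scheduled 11%. quota on IX.1 exhausted → over-quota 52%; Arlenia agreement on IX.3: IX.1.2.1 not covered. → 52%.
Line C: grain → IX.3; canned → IX.3.1; in bulk → IX.3.1.1. Scheduled 16%. Kestria agreement on IX.2.2.1: IX.3.1.1 not covered. → 16%.
Sum: 1% + 52% + 16% = 69%.

69%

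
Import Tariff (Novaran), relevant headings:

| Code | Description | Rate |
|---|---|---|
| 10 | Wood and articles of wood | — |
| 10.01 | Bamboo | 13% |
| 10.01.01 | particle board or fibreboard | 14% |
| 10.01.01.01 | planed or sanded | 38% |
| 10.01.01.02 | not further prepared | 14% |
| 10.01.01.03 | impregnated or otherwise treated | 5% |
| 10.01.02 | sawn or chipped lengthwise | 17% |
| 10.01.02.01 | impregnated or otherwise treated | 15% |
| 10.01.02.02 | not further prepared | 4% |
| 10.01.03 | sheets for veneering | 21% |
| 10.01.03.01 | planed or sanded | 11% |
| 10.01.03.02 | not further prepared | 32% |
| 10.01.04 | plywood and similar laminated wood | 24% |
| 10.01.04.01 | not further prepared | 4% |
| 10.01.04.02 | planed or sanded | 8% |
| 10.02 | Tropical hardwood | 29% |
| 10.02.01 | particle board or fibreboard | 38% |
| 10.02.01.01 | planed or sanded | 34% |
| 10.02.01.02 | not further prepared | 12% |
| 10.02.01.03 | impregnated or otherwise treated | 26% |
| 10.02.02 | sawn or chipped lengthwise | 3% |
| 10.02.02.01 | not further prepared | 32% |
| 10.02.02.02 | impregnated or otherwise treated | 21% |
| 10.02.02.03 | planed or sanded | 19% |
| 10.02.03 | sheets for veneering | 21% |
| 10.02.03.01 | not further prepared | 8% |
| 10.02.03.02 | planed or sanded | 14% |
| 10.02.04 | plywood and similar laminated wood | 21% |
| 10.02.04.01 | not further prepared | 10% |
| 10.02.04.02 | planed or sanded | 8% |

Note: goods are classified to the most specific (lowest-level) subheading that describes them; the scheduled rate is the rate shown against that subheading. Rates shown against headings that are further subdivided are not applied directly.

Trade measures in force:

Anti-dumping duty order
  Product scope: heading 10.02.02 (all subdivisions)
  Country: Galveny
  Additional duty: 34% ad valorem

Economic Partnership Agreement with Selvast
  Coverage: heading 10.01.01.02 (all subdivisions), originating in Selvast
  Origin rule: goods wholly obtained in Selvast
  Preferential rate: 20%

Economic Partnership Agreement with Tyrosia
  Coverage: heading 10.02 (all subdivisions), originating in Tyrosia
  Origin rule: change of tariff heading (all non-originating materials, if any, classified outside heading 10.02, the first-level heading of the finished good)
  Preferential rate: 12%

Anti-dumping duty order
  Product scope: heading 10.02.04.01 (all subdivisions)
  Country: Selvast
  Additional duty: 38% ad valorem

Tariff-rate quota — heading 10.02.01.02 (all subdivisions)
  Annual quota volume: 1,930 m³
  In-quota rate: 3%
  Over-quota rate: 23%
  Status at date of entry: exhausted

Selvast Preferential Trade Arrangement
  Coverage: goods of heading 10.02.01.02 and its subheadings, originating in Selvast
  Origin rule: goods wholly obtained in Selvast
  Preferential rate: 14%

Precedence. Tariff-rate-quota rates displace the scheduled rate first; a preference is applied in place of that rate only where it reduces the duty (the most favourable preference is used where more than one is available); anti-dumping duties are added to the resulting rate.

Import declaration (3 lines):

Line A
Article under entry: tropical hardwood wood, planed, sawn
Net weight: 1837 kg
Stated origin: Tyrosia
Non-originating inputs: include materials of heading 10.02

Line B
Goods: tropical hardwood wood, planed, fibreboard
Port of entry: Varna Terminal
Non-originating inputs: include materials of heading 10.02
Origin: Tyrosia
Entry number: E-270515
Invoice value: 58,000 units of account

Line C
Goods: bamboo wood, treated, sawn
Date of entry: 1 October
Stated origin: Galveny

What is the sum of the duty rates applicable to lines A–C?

Line A: tropical hardwood → 10.02; sawn → 10.02.02; planed → 10.02.02.03. Scheduled 19%. Tyrosia agreement on 10.02: CTH not met. → 19%.
Line B: tropical hardwood → 10.02; fibreboard → 10.02.01; planed → 10.02.01.01. Scheduled 34%. Tyrosia agreement on 10.02: CTH not met. → 34%.
Line C: bamboo → 10.01; sawn → 10.01.02; treated → 10.01.02.01. Scheduled 15%. No special measure applies. → 15%.
Sum: 19% + 34% + 15% = 68%.

68%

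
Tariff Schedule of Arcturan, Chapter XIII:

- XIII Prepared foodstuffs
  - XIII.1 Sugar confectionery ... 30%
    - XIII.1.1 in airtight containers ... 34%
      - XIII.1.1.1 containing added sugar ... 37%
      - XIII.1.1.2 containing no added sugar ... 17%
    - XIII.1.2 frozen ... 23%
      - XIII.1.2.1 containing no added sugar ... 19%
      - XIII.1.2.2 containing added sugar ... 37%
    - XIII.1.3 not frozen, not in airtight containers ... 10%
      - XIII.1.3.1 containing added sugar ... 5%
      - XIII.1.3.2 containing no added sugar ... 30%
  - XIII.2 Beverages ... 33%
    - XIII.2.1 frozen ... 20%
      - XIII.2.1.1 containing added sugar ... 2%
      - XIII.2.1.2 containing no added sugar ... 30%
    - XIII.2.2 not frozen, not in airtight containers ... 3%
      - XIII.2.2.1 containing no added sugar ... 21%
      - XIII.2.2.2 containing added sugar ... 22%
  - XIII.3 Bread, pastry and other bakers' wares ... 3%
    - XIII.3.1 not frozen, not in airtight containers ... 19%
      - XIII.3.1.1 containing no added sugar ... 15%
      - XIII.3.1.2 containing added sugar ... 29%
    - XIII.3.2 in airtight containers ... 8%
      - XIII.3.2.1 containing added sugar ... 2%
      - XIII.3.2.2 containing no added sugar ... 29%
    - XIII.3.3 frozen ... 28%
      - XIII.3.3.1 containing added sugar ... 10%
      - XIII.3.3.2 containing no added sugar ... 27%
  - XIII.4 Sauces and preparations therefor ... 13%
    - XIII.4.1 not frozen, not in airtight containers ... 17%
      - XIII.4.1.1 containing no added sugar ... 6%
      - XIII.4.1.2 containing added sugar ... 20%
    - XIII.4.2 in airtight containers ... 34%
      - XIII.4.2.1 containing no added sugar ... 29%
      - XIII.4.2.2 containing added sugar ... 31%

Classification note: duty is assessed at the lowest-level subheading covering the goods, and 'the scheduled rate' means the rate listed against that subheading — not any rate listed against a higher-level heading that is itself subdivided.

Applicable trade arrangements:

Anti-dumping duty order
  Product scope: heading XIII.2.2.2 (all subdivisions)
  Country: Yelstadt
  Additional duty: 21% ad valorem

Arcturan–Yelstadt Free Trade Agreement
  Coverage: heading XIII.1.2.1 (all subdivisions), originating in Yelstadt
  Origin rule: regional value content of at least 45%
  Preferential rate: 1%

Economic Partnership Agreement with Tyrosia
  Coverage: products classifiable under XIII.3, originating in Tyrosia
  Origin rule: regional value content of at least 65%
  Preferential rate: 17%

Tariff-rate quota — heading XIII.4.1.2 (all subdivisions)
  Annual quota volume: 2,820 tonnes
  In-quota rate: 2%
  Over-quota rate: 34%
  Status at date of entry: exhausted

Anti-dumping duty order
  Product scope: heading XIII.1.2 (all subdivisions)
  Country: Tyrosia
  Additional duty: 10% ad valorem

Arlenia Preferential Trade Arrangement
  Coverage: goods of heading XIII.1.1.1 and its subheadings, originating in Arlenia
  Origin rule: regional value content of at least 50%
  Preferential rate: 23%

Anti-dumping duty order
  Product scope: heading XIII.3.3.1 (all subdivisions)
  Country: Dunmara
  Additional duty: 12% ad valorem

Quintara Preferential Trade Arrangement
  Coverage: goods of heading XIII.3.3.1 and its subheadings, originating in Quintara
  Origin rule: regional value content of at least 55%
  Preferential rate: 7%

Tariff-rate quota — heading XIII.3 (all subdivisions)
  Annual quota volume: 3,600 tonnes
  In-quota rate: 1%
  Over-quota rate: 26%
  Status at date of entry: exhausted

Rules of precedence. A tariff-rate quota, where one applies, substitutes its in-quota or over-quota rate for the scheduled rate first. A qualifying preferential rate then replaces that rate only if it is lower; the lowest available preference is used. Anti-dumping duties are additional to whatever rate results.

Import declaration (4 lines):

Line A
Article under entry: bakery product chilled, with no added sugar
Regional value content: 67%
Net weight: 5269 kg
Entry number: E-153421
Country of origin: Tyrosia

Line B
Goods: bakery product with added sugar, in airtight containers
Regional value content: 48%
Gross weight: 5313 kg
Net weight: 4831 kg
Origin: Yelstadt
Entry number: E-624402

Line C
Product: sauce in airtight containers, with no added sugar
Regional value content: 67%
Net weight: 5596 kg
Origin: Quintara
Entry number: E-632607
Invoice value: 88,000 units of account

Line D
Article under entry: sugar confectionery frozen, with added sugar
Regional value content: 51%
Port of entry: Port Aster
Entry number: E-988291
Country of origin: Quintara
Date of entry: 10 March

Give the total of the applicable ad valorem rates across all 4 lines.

Line A: bakery product → XIII.3; chilled → XIII.3.1; with no added sugar → XIII.3.1.1. Scheduled 15%. quota on XIII.3 exhausted → over-quota 26%; Tyrosia agreement on XIII.3: RVC ≥ 65% → 17% available; preferential 17%. → 17%.
Line B: bakery product → XIII.3; in airtight containers → XIII.3.2; with added sugar → XIII.3.2.1. Scheduled 2%. quota on XIII.3 exhausted → over-quota 26%; Yelstadt agreement on XIII.1.2.1: XIII.3.2.1 not covered. → 26%.
Line C: sauce → XIII.4; in airtight containers → XIII.4.2; with no added sugar → XIII.4.2.1. Scheduled 29%. Quintara agreement on XIII.3.3.1: XIII.4.2.1 not covered. → 29%.
Line D: sugar confectionery → XIII.1; frozen → XIII.1.2; with added sugar → XIII.1.2.2. Scheduled 37%. Quintara agreement on XIII.3.3.1: XIII.1.2.2 not covered. → 37%.
Sum: 17% + 26% + 29% + 37% = 109%.

109%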